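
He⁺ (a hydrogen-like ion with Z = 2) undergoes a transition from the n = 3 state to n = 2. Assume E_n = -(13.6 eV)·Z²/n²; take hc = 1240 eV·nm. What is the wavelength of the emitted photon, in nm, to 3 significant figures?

For Z = 2 the level energies scale as Z², so the effective Rydberg energy is 13.6 × 4 = 54.40 eV.
ΔE = 54.40 × (1/2² − 1/3²) = 54.40 × 0.1389 = 7.556 eV.
λ = hc/ΔE = 1240 / 7.556 = 164 nm.

164 nm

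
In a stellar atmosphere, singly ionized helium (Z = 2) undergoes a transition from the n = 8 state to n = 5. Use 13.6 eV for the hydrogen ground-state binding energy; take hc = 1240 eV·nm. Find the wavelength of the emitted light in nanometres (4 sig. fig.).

For Z = 2 the level energies scale as Z², so the effective Rydberg energy is 13.6 × 4 = 54.40 eV.
ΔE = 54.40 × (1/5² − 1/8²) = 54.40 × 0.02438 = 1.326 eV.
λ = hc/ΔE = 1240 / 1.326 = 935.1 nm.

935.1 nm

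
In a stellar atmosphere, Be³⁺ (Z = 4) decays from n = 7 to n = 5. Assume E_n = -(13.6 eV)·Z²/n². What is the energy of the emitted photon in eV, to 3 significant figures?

4.26 eV

The Bohr energies scale as Z², so for Z = 4: E_n = −217.6/n² eV.
E_7 = −217.6/49 = −4.441 eV and E_5 = −217.6/25 = −8.704 eV.
The photon energy is |E_7 − E_5| = 4.26 eV.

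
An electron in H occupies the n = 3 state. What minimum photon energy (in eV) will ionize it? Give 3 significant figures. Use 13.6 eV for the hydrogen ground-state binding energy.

E_3 = −13.60/9 = −1.51 eV, so ionization (to E = 0) requires 1.51 eV.

1.51 eV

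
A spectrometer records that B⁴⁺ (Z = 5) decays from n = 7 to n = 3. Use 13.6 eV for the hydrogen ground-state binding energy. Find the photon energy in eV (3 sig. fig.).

The Bohr energies scale as Z², so for Z = 5: E_n = −340.0/n² eV.
E_7 = −340.0/49 = −6.939 eV and E_3 = −340.0/9 = −37.78 eV.
The photon energy is |E_7 − E_3| = 30.8 eV.

30.8 eV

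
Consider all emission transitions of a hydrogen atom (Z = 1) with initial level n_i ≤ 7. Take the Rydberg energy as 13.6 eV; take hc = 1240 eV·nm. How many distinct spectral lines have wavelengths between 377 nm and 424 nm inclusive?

2

Enumerate all n_i → n_f pairs with 1 ≤ n_f < n_i ≤ 7 and compute λ = 1240 / [13.6·1·(1/n_f² − 1/n_i²)].
Lines falling in [377, 424] nm: 7→2 (397.1 nm), 6→2 (410.3 nm).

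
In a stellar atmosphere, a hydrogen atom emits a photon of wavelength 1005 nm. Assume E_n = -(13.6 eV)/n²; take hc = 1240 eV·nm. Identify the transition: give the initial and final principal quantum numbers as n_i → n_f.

The photon energy is ΔE = hc/λ = 1240 / 1005 = 1.234 eV.
With Z = 1, ΔE = 13.60 × (1/n_f² − 1/n_i²), so 1/n_f² − 1/n_i² = 0.09072.
Trying n_f = 3 gives 1/n_i² = 0.02039, i.e. n_i ≈ 7; this pair matches.

n_i = 7, n_f = 3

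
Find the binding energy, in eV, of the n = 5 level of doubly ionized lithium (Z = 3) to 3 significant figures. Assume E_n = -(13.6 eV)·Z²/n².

E_n = −13.6 Z²/n² = −122.4/n² eV for Z = 3.
E_5 = −122.4/25 = −4.90 eV, so ionization (to E = 0) requires 4.90 eV.

4.90 eV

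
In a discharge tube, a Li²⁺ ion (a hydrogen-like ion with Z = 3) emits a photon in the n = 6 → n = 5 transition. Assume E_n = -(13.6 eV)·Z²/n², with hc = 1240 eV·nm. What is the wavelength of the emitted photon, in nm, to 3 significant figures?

829 nm

For Z = 3 the level energies scale as Z², so the effective Rydberg energy is 13.6 × 9 = 122.4 eV.
ΔE = 122.4 × (1/5² − 1/6²) = 122.4 × 0.01222 = 1.496 eV.
λ = hc/ΔE = 1240 / 1.496 = 829 nm.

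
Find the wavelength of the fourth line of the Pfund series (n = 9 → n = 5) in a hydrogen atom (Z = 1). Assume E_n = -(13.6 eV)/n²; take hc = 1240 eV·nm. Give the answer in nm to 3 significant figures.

3300 nm

The Pfund series terminates on n_f = 5; the fourth line has n_i = 5+4 = 9.
ΔE = 13.60 × (1/5² − 1/9²) = 0.3761 eV.
λ = 1240 / 0.3761 = 3300 nm.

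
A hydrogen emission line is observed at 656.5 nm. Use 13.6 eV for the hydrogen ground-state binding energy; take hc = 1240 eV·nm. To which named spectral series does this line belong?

ΔE = 1240/656.5 = 1.889 eV.
This matches 13.6 × (1/2² − 1/3²), so n_f = 2: the Balmer series.

Balmer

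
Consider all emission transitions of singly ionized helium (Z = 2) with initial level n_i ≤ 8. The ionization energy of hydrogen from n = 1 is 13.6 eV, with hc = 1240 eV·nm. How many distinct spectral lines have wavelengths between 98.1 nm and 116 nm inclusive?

Enumerate all n_i → n_f pairs with 1 ≤ n_f < n_i ≤ 8 and compute λ = 1240 / [13.6·4·(1/n_f² − 1/n_i²)].
Lines falling in [98.1, 116] nm: 7→2 (99.28 nm), 6→2 (102.6 nm), 5→2 (108.5 nm).

3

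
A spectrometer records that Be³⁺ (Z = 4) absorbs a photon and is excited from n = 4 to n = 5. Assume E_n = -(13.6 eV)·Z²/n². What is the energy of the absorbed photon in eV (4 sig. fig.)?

4.896 eV

The Bohr energies scale as Z², so for Z = 4: E_n = −217.6/n² eV.
E_5 = −217.6/25 = −8.704 eV and E_4 = −217.6/16 = −13.60 eV.
The photon energy is |E_5 − E_4| = 4.896 eV.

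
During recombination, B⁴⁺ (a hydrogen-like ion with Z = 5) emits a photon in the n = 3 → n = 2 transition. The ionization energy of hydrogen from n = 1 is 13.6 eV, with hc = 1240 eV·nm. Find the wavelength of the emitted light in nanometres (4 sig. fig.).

26.26 nm

For Z = 5 the level energies scale as Z², so the effective Rydberg energy is 13.6 × 25 = 340.0 eV.
ΔE = 340.0 × (1/2² − 1/3²) = 340.0 × 0.1389 = 47.22 eV.
λ = hc/ΔE = 1240 / 47.22 = 26.26 nm.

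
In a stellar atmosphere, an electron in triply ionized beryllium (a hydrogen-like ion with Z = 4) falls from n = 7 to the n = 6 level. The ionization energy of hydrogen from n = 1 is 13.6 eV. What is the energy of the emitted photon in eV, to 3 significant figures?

The Bohr energies scale as Z², so for Z = 4: E_n = −217.6/n² eV.
E_7 = −217.6/49 = −4.441 eV and E_6 = −217.6/36 = −6.044 eV.
The photon energy is |E_7 − E_6| = 1.60 eV.

1.60 eV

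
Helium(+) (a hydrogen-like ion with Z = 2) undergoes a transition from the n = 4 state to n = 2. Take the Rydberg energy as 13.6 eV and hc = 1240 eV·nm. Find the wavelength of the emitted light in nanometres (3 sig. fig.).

For Z = 2 the level energies scale as Z², so the effective Rydberg energy is 13.6 × 4 = 54.40 eV.
ΔE = 54.40 × (1/2² − 1/4²) = 54.40 × 0.1875 = 10.20 eV.
λ = hc/ΔE = 1240 / 10.20 = 122 nm.

122 nm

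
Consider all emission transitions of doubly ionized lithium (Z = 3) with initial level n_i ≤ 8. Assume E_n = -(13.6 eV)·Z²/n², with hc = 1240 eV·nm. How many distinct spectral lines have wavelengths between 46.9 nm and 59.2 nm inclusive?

Enumerate all n_i → n_f pairs with 1 ≤ n_f < n_i ≤ 8 and compute λ = 1240 / [13.6·9·(1/n_f² − 1/n_i²)].
Lines falling in [46.9, 59.2] nm: 5→2 (48.24 nm), 4→2 (54.03 nm).

2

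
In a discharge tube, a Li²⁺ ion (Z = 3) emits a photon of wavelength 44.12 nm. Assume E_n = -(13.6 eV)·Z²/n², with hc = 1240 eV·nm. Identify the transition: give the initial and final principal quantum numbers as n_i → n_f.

n_i = 7, n_f = 2

The photon energy is ΔE = hc/λ = 1240 / 44.12 = 28.11 eV.
With Z = 3, ΔE = 122.4 × (1/n_f² − 1/n_i²), so 1/n_f² − 1/n_i² = 0.2296.
Trying n_f = 2 gives 1/n_i² = 0.02038, i.e. n_i ≈ 7; this pair matches.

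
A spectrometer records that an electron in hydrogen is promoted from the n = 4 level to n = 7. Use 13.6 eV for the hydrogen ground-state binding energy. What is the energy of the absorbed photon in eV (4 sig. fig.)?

E_7 = −13.60/49 = −0.2776 eV and E_4 = −13.60/16 = −0.8500 eV.
The photon energy is |E_7 − E_4| = 0.5724 eV.

0.5724 eV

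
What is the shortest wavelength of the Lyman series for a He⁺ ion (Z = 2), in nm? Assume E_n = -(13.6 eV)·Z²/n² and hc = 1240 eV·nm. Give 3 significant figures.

22.8 nm

The Lyman series has lower level n_f = 1; the series limit corresponds to n_i → ∞.
ΔE_max = 13.6 × 4 / 1² = 54.40 eV.
λ_min = 1240 / 54.40 = 22.8 nm.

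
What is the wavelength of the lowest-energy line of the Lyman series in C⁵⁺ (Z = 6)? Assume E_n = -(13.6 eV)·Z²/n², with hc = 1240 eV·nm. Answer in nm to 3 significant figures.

The Lyman series terminates on n_f = 1; the first line has n_i = 1+1 = 2.
ΔE = 489.6 × (1/1² − 1/2²) = 367.2 eV.
λ = 1240 / 367.2 = 3.38 nm.

3.38 nm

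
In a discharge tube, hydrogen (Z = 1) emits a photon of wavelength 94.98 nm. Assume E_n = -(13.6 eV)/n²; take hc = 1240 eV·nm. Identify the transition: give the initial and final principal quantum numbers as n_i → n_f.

The photon energy is ΔE = hc/λ = 1240 / 94.98 = 13.06 eV.
With Z = 1, ΔE = 13.60 × (1/n_f² − 1/n_i²), so 1/n_f² − 1/n_i² = 0.9600.
Trying n_f = 1 gives 1/n_i² = 0.04005, i.e. n_i ≈ 5; this pair matches.

n_i = 5, n_f = 1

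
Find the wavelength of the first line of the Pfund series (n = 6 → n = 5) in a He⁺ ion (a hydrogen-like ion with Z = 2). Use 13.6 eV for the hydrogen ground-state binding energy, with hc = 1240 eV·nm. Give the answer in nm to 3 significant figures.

1860 nm

The Pfund series terminates on n_f = 5; the first line has n_i = 5+1 = 6.
ΔE = 54.40 × (1/5² − 1/6²) = 0.6649 eV.
λ = 1240 / 0.6649 = 1860 nm.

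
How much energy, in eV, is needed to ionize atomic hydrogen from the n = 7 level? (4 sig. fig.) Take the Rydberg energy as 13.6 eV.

E_7 = −13.60/49 = −0.2776 eV, so ionization (to E = 0) requires 0.2776 eV.

0.2776 eV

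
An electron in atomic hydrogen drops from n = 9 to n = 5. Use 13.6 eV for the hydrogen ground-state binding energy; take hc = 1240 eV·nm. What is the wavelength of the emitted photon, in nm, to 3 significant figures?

3300 nm

ΔE = 13.60 × (1/5² − 1/9²) = 13.60 × 0.02765 = 0.3761 eV.
λ = hc/ΔE = 1240 / 0.3761 = 3300 nm.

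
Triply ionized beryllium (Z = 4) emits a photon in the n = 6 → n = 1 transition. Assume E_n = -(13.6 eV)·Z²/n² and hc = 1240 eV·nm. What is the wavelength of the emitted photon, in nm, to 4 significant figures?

For Z = 4 the level energies scale as Z², so the effective Rydberg energy is 13.6 × 16 = 217.6 eV.
ΔE = 217.6 × (1/1² − 1/6²) = 217.6 × 0.9722 = 211.6 eV.
λ = hc/ΔE = 1240 / 211.6 = 5.861 nm.

5.861 nm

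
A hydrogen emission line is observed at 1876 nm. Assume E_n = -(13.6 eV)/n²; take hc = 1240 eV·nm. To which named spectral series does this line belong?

ΔE = 1240/1876 = 0.6610 eV.
This matches 13.6 × (1/3² − 1/4²), so n_f = 3: the Paschen series.

Paschen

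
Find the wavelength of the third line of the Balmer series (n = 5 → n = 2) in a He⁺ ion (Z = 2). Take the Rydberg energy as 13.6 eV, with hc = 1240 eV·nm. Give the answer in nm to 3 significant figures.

109 nm

The Balmer series terminates on n_f = 2; the third line has n_i = 2+3 = 5.
ΔE = 54.40 × (1/2² − 1/5²) = 11.42 eV.
λ = 1240 / 11.42 = 109 nm.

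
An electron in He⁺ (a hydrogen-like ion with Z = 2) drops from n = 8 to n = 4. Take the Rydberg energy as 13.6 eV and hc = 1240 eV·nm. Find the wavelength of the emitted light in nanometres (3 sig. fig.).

For Z = 2 the level energies scale as Z², so the effective Rydberg energy is 13.6 × 4 = 54.40 eV.
ΔE = 54.40 × (1/4² − 1/8²) = 54.40 × 0.04688 = 2.550 eV.
λ = hc/ΔE = 1240 / 2.550 = 486 nm.

486 nm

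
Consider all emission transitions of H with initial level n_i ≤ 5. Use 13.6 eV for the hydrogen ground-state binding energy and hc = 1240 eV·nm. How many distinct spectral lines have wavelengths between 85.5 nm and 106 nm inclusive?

Enumerate all n_i → n_f pairs with 1 ≤ n_f < n_i ≤ 5 and compute λ = 1240 / [13.6·1·(1/n_f² − 1/n_i²)].
Lines falling in [85.5, 106] nm: 5→1 (94.98 nm), 4→1 (97.25 nm), 3→1 (102.6 nm).

3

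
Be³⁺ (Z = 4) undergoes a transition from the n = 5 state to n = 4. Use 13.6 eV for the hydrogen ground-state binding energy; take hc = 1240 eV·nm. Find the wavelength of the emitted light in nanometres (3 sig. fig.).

253 nm

For Z = 4 the level energies scale as Z², so the effective Rydberg energy is 13.6 × 16 = 217.6 eV.
ΔE = 217.6 × (1/4² − 1/5²) = 217.6 × 0.02250 = 4.896 eV.
λ = hc/ΔE = 1240 / 4.896 = 253 nm.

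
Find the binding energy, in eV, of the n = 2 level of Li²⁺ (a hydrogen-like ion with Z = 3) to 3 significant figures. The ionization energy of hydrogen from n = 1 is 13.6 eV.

30.6 eV

E_n = −13.6 Z²/n² = −122.4/n² eV for Z = 3.
E_2 = −122.4/4 = −30.6 eV, so ionization (to E = 0) requires 30.6 eV.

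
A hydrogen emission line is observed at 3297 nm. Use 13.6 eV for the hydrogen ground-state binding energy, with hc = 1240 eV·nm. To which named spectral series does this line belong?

Pfund

ΔE = 1240/3297 = 0.3761 eV.
This matches 13.6 × (1/5² − 1/9²), so n_f = 5: the Pfund series.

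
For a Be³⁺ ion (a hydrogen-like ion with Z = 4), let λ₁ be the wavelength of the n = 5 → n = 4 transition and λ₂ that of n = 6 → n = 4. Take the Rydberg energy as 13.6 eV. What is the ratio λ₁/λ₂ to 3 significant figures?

1.54

λ ∝ 1/ΔE ∝ 1/(1/n_f² − 1/n_i²), and the Z² and hc factors cancel in the ratio.
λ₁/λ₂ = (1/4² − 1/6²)/(1/4² − 1/5²) = 0.03472/0.02250 = 1.54.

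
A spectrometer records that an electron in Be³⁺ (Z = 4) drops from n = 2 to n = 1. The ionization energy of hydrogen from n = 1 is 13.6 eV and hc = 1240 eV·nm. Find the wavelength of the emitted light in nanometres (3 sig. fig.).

For Z = 4 the level energies scale as Z², so the effective Rydberg energy is 13.6 × 16 = 217.6 eV.
ΔE = 217.6 × (1/1² − 1/2²) = 217.6 × 0.7500 = 163.2 eV.
λ = hc/ΔE = 1240 / 163.2 = 7.60 nm.

7.60 nm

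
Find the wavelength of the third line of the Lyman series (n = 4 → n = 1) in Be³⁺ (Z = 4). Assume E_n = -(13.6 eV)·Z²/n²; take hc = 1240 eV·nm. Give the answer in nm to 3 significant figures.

The Lyman series terminates on n_f = 1; the third line has n_i = 1+3 = 4.
ΔE = 217.6 × (1/1² − 1/4²) = 204.0 eV.
λ = 1240 / 204.0 = 6.08 nm.

6.08 nm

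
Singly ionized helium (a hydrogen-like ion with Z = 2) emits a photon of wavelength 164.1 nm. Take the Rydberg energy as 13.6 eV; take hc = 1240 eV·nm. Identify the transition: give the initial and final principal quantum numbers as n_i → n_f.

The photon energy is ΔE = hc/λ = 1240 / 164.1 = 7.556 eV.
With Z = 2, ΔE = 54.40 × (1/n_f² − 1/n_i²), so 1/n_f² − 1/n_i² = 0.1389.
Trying n_f = 2 gives 1/n_i² = 0.1111, i.e. n_i ≈ 3; this pair matches.

n_i = 3, n_f = 2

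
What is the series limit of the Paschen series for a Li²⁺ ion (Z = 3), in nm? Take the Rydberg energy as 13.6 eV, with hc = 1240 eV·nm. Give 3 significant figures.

The Paschen series has lower level n_f = 3; the series limit corresponds to n_i → ∞.
ΔE_max = 13.6 × 9 / 3² = 13.60 eV.
λ_min = 1240 / 13.60 = 91.2 nm.

91.2 nm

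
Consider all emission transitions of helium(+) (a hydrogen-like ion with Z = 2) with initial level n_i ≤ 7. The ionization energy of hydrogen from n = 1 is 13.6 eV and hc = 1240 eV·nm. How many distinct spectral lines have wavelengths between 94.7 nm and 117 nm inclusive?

3

Enumerate all n_i → n_f pairs with 1 ≤ n_f < n_i ≤ 7 and compute λ = 1240 / [13.6·4·(1/n_f² − 1/n_i²)].
Lines falling in [94.7, 117] nm: 7→2 (99.28 nm), 6→2 (102.6 nm), 5→2 (108.5 nm).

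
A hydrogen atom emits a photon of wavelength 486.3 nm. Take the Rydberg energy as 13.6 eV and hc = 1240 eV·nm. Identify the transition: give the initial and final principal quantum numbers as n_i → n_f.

The photon energy is ΔE = hc/λ = 1240 / 486.3 = 2.550 eV.
With Z = 1, ΔE = 13.60 × (1/n_f² − 1/n_i²), so 1/n_f² − 1/n_i² = 0.1875.
Trying n_f = 2 gives 1/n_i² = 0.06251, i.e. n_i ≈ 4; this pair matches.

n_i = 4, n_f = 2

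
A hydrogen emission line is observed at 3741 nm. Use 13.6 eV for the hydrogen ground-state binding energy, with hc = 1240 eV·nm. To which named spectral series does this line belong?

Pfund

ΔE = 1240/3741 = 0.3315 eV.
This matches 13.6 × (1/5² − 1/8²), so n_f = 5: the Pfund series.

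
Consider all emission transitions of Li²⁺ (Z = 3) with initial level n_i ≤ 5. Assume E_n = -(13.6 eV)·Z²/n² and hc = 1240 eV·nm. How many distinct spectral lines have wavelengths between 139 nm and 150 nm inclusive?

Enumerate all n_i → n_f pairs with 1 ≤ n_f < n_i ≤ 5 and compute λ = 1240 / [13.6·9·(1/n_f² − 1/n_i²)].
Lines falling in [139, 150] nm: 5→3 (142.5 nm).

1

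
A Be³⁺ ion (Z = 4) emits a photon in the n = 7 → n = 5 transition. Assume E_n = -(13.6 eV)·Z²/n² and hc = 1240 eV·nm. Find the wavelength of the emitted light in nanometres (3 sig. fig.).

For Z = 4 the level energies scale as Z², so the effective Rydberg energy is 13.6 × 16 = 217.6 eV.
ΔE = 217.6 × (1/5² − 1/7²) = 217.6 × 0.01959 = 4.263 eV.
λ = hc/ΔE = 1240 / 4.263 = 291 nm.

291 nm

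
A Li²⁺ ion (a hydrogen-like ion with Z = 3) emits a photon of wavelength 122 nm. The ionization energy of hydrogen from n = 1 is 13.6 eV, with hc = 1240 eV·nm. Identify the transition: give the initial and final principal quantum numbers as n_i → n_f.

n_i = 6, n_f = 3

The photon energy is ΔE = hc/λ = 1240 / 122 = 10.16 eV.
With Z = 3, ΔE = 122.4 × (1/n_f² − 1/n_i²), so 1/n_f² − 1/n_i² = 0.08304.
Trying n_f = 3 gives 1/n_i² = 0.02807, i.e. n_i ≈ 6; this pair matches.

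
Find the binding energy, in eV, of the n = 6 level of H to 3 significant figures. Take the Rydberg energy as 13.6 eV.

E_6 = −13.60/36 = −0.378 eV, so ionization (to E = 0) requires 0.378 eV.

0.378 eV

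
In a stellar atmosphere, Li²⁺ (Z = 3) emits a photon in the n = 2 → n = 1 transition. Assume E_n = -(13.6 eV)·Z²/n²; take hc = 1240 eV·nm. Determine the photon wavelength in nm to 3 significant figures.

13.5 nm

For Z = 3 the level energies scale as Z², so the effective Rydberg energy is 13.6 × 9 = 122.4 eV.
ΔE = 122.4 × (1/1² − 1/2²) = 122.4 × 0.7500 = 91.80 eV.
λ = hc/ΔE = 1240 / 91.80 = 13.5 nm.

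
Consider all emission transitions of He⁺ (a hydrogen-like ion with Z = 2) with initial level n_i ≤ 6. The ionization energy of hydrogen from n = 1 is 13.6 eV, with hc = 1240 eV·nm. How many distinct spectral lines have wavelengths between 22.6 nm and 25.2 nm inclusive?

Enumerate all n_i → n_f pairs with 1 ≤ n_f < n_i ≤ 6 and compute λ = 1240 / [13.6·4·(1/n_f² − 1/n_i²)].
Lines falling in [22.6, 25.2] nm: 6→1 (23.45 nm), 5→1 (23.74 nm), 4→1 (24.31 nm).

3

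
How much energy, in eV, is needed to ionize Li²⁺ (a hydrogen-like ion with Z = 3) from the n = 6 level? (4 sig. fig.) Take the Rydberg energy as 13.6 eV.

E_n = −13.6 Z²/n² = −122.4/n² eV for Z = 3.
E_6 = −122.4/36 = −3.400 eV, so ionization (to E = 0) requires 3.400 eV.

3.400 eV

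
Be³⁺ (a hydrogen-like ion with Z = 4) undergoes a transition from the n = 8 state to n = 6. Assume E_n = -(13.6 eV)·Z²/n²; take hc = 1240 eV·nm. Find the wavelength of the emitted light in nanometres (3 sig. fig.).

469 nm

For Z = 4 the level energies scale as Z², so the effective Rydberg energy is 13.6 × 16 = 217.6 eV.
ΔE = 217.6 × (1/6² − 1/8²) = 217.6 × 0.01215 = 2.644 eV.
λ = hc/ΔE = 1240 / 2.644 = 469 nm.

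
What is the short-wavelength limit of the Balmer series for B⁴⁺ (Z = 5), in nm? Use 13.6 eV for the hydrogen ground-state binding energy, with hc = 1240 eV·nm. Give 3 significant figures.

The Balmer series has lower level n_f = 2; the series limit corresponds to n_i → ∞.
ΔE_max = 13.6 × 25 / 2² = 85.00 eV.
λ_min = 1240 / 85.00 = 14.6 nm.

14.6 nm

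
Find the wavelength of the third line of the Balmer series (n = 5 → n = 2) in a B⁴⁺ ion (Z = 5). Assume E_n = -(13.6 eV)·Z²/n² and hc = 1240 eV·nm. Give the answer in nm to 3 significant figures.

The Balmer series terminates on n_f = 2; the third line has n_i = 2+3 = 5.
ΔE = 340.0 × (1/2² − 1/5²) = 71.40 eV.
λ = 1240 / 71.40 = 17.4 nm.

17.4 nm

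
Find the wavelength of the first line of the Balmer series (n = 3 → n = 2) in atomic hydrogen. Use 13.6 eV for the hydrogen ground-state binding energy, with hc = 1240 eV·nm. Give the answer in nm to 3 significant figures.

The Balmer series terminates on n_f = 2; the first line has n_i = 2+1 = 3.
ΔE = 13.60 × (1/2² − 1/3²) = 1.889 eV.
λ = 1240 / 1.889 = 656 nm.

656 nm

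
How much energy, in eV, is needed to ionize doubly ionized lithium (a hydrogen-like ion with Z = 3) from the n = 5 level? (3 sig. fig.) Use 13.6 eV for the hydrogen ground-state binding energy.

4.90 eV

E_n = −13.6 Z²/n² = −122.4/n² eV for Z = 3.
E_5 = −122.4/25 = −4.90 eV, so ionization (to E = 0) requires 4.90 eV.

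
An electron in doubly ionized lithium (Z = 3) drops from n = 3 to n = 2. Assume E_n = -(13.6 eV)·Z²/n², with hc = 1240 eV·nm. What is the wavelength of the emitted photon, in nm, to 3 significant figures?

For Z = 3 the level energies scale as Z², so the effective Rydberg energy is 13.6 × 9 = 122.4 eV.
ΔE = 122.4 × (1/2² − 1/3²) = 122.4 × 0.1389 = 17.00 eV.
λ = hc/ΔE = 1240 / 17.00 = 72.9 nm.

72.9 nm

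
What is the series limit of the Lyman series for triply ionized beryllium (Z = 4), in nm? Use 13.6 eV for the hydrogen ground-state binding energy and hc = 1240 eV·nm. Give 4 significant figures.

The Lyman series has lower level n_f = 1; the series limit corresponds to n_i → ∞.
ΔE_max = 13.6 × 16 / 1² = 217.6 eV.
λ_min = 1240 / 217.6 = 5.699 nm.

5.699 nm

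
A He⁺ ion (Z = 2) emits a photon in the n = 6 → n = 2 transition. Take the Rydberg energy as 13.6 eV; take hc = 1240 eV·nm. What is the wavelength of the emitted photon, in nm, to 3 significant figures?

For Z = 2 the level energies scale as Z², so the effective Rydberg energy is 13.6 × 4 = 54.40 eV.
ΔE = 54.40 × (1/2² − 1/6²) = 54.40 × 0.2222 = 12.09 eV.
λ = hc/ΔE = 1240 / 12.09 = 103 nm.

103 nm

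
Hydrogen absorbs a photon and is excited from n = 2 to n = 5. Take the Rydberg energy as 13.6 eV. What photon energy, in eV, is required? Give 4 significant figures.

E_5 = −13.60/25 = −0.5440 eV and E_2 = −13.60/4 = −3.400 eV.
The photon energy is |E_5 − E_2| = 2.856 eV.

2.856 eV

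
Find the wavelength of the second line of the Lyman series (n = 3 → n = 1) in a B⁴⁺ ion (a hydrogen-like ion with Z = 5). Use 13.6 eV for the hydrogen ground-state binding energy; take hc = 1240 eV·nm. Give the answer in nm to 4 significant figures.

The Lyman series terminates on n_f = 1; the second line has n_i = 1+2 = 3.
ΔE = 340.0 × (1/1² − 1/3²) = 302.2 eV.
λ = 1240 / 302.2 = 4.103 nm.

4.103 nm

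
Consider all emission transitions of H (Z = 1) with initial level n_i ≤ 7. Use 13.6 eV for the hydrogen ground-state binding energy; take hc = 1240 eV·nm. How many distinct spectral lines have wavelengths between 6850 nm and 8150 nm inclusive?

Enumerate all n_i → n_f pairs with 1 ≤ n_f < n_i ≤ 7 and compute λ = 1240 / [13.6·1·(1/n_f² − 1/n_i²)].
Lines falling in [6850, 8150] nm: 6→5 (7460 nm).

1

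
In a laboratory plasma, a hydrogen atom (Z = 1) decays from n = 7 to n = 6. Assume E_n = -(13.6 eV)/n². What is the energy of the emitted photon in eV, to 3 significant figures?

E_7 = −13.60/49 = −0.2776 eV and E_6 = −13.60/36 = −0.3778 eV.
The photon energy is |E_7 − E_6| = 0.100 eV.

0.100 eV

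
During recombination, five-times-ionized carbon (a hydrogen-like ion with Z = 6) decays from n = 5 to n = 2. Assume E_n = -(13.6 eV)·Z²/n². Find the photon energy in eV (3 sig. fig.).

103 eV

The Bohr energies scale as Z², so for Z = 6: E_n = −489.6/n² eV.
E_5 = −489.6/25 = −19.58 eV and E_2 = −489.6/4 = −122.4 eV.
The photon energy is |E_5 − E_2| = 103 eV.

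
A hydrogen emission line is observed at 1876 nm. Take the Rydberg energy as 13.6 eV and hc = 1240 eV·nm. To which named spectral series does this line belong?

Paschen

ΔE = 1240/1876 = 0.6610 eV.
This matches 13.6 × (1/3² − 1/4²), so n_f = 3: the Paschen series.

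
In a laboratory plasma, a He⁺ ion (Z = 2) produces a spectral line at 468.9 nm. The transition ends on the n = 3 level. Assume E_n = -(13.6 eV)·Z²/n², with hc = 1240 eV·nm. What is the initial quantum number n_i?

The photon energy is ΔE = hc/λ = 1240 / 468.9 = 2.644 eV.
With Z = 2, ΔE = 54.40 × (1/n_f² − 1/n_i²), so 1/n_f² − 1/n_i² = 0.04861.
With n_f = 3: 1/n_i² = 1/9 − 0.04861 = 0.06250, so n_i ≈ 4.00.

n_i = 4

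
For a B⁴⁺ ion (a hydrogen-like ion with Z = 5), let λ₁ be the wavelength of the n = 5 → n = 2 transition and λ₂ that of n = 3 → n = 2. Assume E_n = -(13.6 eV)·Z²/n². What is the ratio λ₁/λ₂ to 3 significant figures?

λ ∝ 1/ΔE ∝ 1/(1/n_f² − 1/n_i²), and the Z² and hc factors cancel in the ratio.
λ₁/λ₂ = (1/2² − 1/3²)/(1/2² − 1/5²) = 0.1389/0.2100 = 0.661.

0.661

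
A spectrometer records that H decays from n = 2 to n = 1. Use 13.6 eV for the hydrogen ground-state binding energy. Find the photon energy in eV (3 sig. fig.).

E_2 = −13.60/4 = −3.400 eV and E_1 = −13.60/1 = −13.60 eV.
The photon energy is |E_2 − E_1| = 10.2 eV.

10.2 eV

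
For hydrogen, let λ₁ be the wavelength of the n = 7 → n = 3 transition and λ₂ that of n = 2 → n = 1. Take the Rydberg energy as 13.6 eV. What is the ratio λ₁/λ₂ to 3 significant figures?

8.27

λ ∝ 1/ΔE ∝ 1/(1/n_f² − 1/n_i²), and the Z² and hc factors cancel in the ratio.
λ₁/λ₂ = (1/1² − 1/2²)/(1/3² − 1/7²) = 0.7500/0.09070 = 8.27.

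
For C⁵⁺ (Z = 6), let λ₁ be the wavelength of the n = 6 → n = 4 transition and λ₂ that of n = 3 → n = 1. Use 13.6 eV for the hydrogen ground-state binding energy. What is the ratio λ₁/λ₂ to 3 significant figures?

λ ∝ 1/ΔE ∝ 1/(1/n_f² − 1/n_i²), and the Z² and hc factors cancel in the ratio.
λ₁/λ₂ = (1/1² − 1/3²)/(1/4² − 1/6²) = 0.8889/0.03472 = 25.6.

25.6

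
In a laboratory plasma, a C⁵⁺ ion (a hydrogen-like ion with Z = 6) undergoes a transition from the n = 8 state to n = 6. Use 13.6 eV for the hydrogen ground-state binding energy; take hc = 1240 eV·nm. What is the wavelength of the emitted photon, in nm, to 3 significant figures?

For Z = 6 the level energies scale as Z², so the effective Rydberg energy is 13.6 × 36 = 489.6 eV.
ΔE = 489.6 × (1/6² − 1/8²) = 489.6 × 0.01215 = 5.950 eV.
λ = hc/ΔE = 1240 / 5.950 = 208 nm.

208 nm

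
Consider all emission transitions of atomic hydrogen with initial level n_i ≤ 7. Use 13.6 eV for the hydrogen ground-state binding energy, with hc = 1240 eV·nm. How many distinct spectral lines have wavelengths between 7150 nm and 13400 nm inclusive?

2

Enumerate all n_i → n_f pairs with 1 ≤ n_f < n_i ≤ 7 and compute λ = 1240 / [13.6·1·(1/n_f² − 1/n_i²)].
Lines falling in [7150, 13400] nm: 6→5 (7460 nm), 7→6 (12370 nm).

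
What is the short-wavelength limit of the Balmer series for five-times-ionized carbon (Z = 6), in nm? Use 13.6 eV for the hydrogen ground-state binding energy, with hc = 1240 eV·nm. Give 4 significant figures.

The Balmer series has lower level n_f = 2; the series limit corresponds to n_i → ∞.
ΔE_max = 13.6 × 36 / 2² = 122.4 eV.
λ_min = 1240 / 122.4 = 10.13 nm.

10.13 nm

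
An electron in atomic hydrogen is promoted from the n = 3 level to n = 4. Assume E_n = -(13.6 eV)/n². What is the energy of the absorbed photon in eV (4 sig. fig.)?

E_4 = −13.60/16 = −0.8500 eV and E_3 = −13.60/9 = −1.511 eV.
The photon energy is |E_4 − E_3| = 0.6611 eV.

0.6611 eV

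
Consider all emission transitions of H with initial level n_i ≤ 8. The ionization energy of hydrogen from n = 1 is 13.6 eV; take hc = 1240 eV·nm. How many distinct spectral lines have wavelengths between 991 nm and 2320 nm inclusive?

6

Enumerate all n_i → n_f pairs with 1 ≤ n_f < n_i ≤ 8 and compute λ = 1240 / [13.6·1·(1/n_f² − 1/n_i²)].
Lines falling in [991, 2320] nm: 7→3 (1005 nm), 6→3 (1094 nm), 5→3 (1282 nm), 4→3 (1876 nm), 8→4 (1945 nm), 7→4 (2166 nm).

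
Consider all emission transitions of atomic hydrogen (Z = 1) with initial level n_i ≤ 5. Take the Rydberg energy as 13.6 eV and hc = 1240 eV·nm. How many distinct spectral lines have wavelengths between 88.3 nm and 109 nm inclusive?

Enumerate all n_i → n_f pairs with 1 ≤ n_f < n_i ≤ 5 and compute λ = 1240 / [13.6·1·(1/n_f² − 1/n_i²)].
Lines falling in [88.3, 109] nm: 5→1 (94.98 nm), 4→1 (97.25 nm), 3→1 (102.6 nm).

3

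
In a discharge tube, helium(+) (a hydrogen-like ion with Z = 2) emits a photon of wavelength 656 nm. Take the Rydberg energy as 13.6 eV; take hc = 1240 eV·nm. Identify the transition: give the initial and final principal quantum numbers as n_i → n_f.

The photon energy is ΔE = hc/λ = 1240 / 656 = 1.890 eV.
With Z = 2, ΔE = 54.40 × (1/n_f² − 1/n_i²), so 1/n_f² − 1/n_i² = 0.03475.
Trying n_f = 4 gives 1/n_i² = 0.02775, i.e. n_i ≈ 6; this pair matches.

n_i = 6, n_f = 4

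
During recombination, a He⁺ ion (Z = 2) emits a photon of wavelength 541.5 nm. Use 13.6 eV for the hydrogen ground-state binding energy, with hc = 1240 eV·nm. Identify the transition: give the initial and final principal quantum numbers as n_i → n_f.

The photon energy is ΔE = hc/λ = 1240 / 541.5 = 2.290 eV.
With Z = 2, ΔE = 54.40 × (1/n_f² − 1/n_i²), so 1/n_f² − 1/n_i² = 0.04209.
Trying n_f = 4 gives 1/n_i² = 0.02041, i.e. n_i ≈ 7; this pair matches.

n_i = 7, n_f = 4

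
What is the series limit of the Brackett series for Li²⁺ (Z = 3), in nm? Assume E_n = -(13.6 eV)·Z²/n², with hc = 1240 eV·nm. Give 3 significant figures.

The Brackett series has lower level n_f = 4; the series limit corresponds to n_i → ∞.
ΔE_max = 13.6 × 9 / 4² = 7.650 eV.
λ_min = 1240 / 7.650 = 162 nm.

162 nm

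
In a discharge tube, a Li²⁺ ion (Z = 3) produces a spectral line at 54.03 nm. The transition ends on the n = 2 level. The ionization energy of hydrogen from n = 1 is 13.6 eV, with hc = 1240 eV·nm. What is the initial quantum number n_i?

The photon energy is ΔE = hc/λ = 1240 / 54.03 = 22.95 eV.
With Z = 3, ΔE = 122.4 × (1/n_f² − 1/n_i²), so 1/n_f² − 1/n_i² = 0.1875.
With n_f = 2: 1/n_i² = 1/4 − 0.1875 = 0.06250, so n_i ≈ 4.00.

n_i = 4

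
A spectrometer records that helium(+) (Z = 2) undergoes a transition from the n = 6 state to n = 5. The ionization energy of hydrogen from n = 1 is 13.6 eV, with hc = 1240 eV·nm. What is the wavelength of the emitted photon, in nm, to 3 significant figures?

For Z = 2 the level energies scale as Z², so the effective Rydberg energy is 13.6 × 4 = 54.40 eV.
ΔE = 54.40 × (1/5² − 1/6²) = 54.40 × 0.01222 = 0.6649 eV.
λ = hc/ΔE = 1240 / 0.6649 = 1860 nm.

1860 nm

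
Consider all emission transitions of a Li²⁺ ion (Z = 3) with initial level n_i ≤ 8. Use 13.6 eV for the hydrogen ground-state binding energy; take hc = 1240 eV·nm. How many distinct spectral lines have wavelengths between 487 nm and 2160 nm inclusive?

5

Enumerate all n_i → n_f pairs with 1 ≤ n_f < n_i ≤ 8 and compute λ = 1240 / [13.6·9·(1/n_f² − 1/n_i²)].
Lines falling in [487, 2160] nm: 7→5 (517.1 nm), 6→5 (828.9 nm), 8→6 (833.6 nm), 7→6 (1375 nm), 8→7 (2118 nm).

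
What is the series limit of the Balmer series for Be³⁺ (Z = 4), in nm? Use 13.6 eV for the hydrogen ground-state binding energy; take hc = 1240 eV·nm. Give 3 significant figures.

The Balmer series has lower level n_f = 2; the series limit corresponds to n_i → ∞.
ΔE_max = 13.6 × 16 / 2² = 54.40 eV.
λ_min = 1240 / 54.40 = 22.8 nm.

22.8 nm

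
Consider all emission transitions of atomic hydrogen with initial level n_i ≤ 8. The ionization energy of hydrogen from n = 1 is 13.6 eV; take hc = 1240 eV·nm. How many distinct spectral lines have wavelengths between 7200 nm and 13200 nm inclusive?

3

Enumerate all n_i → n_f pairs with 1 ≤ n_f < n_i ≤ 8 and compute λ = 1240 / [13.6·1·(1/n_f² − 1/n_i²)].
Lines falling in [7200, 13200] nm: 6→5 (7460 nm), 8→6 (7503 nm), 7→6 (12370 nm).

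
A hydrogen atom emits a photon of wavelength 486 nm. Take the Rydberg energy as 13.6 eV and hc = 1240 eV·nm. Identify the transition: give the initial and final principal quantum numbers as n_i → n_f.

The photon energy is ΔE = hc/λ = 1240 / 486 = 2.551 eV.
With Z = 1, ΔE = 13.60 × (1/n_f² − 1/n_i²), so 1/n_f² − 1/n_i² = 0.1876.
Trying n_f = 2 gives 1/n_i² = 0.06239, i.e. n_i ≈ 4; this pair matches.

n_i = 4, n_f = 2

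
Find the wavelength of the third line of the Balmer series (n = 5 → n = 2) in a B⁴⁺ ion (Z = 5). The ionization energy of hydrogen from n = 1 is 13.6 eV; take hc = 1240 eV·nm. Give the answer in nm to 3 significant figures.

The Balmer series terminates on n_f = 2; the third line has n_i = 2+3 = 5.
ΔE = 340.0 × (1/2² − 1/5²) = 71.40 eV.
λ = 1240 / 71.40 = 17.4 nm.

17.4 nm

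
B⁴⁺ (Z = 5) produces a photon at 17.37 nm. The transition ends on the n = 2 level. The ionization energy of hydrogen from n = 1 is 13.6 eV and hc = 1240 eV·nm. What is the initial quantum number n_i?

n_i = 5

The photon energy is ΔE = hc/λ = 1240 / 17.37 = 71.39 eV.
With Z = 5, ΔE = 340.0 × (1/n_f² − 1/n_i²), so 1/n_f² − 1/n_i² = 0.2100.
With n_f = 2: 1/n_i² = 1/4 − 0.2100 = 0.04004, so n_i ≈ 5.00.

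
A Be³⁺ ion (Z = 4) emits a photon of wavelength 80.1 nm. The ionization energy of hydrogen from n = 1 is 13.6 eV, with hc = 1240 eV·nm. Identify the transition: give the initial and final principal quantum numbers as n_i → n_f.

The photon energy is ΔE = hc/λ = 1240 / 80.1 = 15.48 eV.
With Z = 4, ΔE = 217.6 × (1/n_f² − 1/n_i²), so 1/n_f² − 1/n_i² = 0.07114.
Trying n_f = 3 gives 1/n_i² = 0.03997, i.e. n_i ≈ 5; this pair matches.

n_i = 5, n_f = 3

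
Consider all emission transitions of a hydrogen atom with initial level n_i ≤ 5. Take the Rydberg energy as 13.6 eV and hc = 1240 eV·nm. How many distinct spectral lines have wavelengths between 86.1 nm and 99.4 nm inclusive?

Enumerate all n_i → n_f pairs with 1 ≤ n_f < n_i ≤ 5 and compute λ = 1240 / [13.6·1·(1/n_f² − 1/n_i²)].
Lines falling in [86.1, 99.4] nm: 5→1 (94.98 nm), 4→1 (97.25 nm).

2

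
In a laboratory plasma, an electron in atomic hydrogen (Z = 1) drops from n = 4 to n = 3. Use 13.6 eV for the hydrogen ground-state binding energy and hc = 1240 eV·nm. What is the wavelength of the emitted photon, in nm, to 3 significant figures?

ΔE = 13.60 × (1/3² − 1/4²) = 13.60 × 0.04861 = 0.6611 eV.
λ = hc/ΔE = 1240 / 0.6611 = 1880 nm.
This line belongs to the Paschen series.

1880 nm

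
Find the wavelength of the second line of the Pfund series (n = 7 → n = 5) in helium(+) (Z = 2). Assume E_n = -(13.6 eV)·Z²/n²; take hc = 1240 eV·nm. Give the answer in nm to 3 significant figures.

1160 nm

The Pfund series terminates on n_f = 5; the second line has n_i = 5+2 = 7.
ΔE = 54.40 × (1/5² − 1/7²) = 1.066 eV.
λ = 1240 / 1.066 = 1160 nm.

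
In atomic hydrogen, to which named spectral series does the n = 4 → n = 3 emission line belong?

The series is set by the lower level: n_f = 3 is the Paschen series.

Paschen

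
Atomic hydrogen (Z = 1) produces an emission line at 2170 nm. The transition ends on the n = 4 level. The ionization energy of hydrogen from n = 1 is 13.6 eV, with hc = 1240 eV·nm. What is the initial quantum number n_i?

The photon energy is ΔE = hc/λ = 1240 / 2170 = 0.5714 eV.
With Z = 1, ΔE = 13.60 × (1/n_f² − 1/n_i²), so 1/n_f² − 1/n_i² = 0.04202.
With n_f = 4: 1/n_i² = 1/16 − 0.04202 = 0.02048, so n_i ≈ 6.99.

n_i = 7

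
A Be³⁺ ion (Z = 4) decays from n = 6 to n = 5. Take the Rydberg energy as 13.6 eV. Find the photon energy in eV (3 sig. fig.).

2.66 eV

The Bohr energies scale as Z², so for Z = 4: E_n = −217.6/n² eV.
E_6 = −217.6/36 = −6.044 eV and E_5 = −217.6/25 = −8.704 eV.
The photon energy is |E_6 − E_5| = 2.66 eV.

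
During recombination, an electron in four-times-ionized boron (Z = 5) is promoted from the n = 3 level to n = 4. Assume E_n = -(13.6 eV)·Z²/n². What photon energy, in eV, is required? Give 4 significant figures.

The Bohr energies scale as Z², so for Z = 5: E_n = −340.0/n² eV.
E_4 = −340.0/16 = −21.25 eV and E_3 = −340.0/9 = −37.78 eV.
The photon energy is |E_4 − E_3| = 16.53 eV.

16.53 eV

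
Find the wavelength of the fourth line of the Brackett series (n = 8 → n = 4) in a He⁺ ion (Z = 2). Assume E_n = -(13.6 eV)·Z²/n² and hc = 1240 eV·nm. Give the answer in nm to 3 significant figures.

486 nm

The Brackett series terminates on n_f = 4; the fourth line has n_i = 4+4 = 8.
ΔE = 54.40 × (1/4² − 1/8²) = 2.550 eV.
λ = 1240 / 2.550 = 486 nm.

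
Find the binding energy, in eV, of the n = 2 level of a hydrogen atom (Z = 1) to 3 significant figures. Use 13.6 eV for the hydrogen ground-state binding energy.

3.40 eV

E_2 = −13.60/4 = −3.40 eV, so ionization (to E = 0) requires 3.40 eV.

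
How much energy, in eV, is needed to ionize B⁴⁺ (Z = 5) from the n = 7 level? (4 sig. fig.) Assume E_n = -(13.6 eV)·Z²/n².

6.939 eV

E_n = −13.6 Z²/n² = −340.0/n² eV for Z = 5.
E_7 = −340.0/49 = −6.939 eV, so ionization (to E = 0) requires 6.939 eV.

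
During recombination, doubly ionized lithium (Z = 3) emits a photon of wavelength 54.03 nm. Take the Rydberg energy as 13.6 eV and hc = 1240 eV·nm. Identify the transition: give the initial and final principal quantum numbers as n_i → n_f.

n_i = 4, n_f = 2

The photon energy is ΔE = hc/λ = 1240 / 54.03 = 22.95 eV.
With Z = 3, ΔE = 122.4 × (1/n_f² − 1/n_i²), so 1/n_f² − 1/n_i² = 0.1875.
Trying n_f = 2 gives 1/n_i² = 0.06250, i.e. n_i ≈ 4; this pair matches.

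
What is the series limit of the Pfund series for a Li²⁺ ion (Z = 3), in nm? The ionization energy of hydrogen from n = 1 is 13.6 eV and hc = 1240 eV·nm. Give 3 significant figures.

The Pfund series has lower level n_f = 5; the series limit corresponds to n_i → ∞.
ΔE_max = 13.6 × 9 / 5² = 4.896 eV.
λ_min = 1240 / 4.896 = 253 nm.

253 nm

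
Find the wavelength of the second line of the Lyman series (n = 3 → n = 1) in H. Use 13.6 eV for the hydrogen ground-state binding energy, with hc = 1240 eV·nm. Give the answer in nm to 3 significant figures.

103 nm

The Lyman series terminates on n_f = 1; the second line has n_i = 1+2 = 3.
ΔE = 13.60 × (1/1² − 1/3²) = 12.09 eV.
λ = 1240 / 12.09 = 103 nm.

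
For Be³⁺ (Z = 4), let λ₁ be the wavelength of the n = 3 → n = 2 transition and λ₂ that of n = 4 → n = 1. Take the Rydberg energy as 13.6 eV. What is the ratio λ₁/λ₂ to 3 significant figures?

λ ∝ 1/ΔE ∝ 1/(1/n_f² − 1/n_i²), and the Z² and hc factors cancel in the ratio.
λ₁/λ₂ = (1/1² − 1/4²)/(1/2² − 1/3²) = 0.9375/0.1389 = 6.75.

6.75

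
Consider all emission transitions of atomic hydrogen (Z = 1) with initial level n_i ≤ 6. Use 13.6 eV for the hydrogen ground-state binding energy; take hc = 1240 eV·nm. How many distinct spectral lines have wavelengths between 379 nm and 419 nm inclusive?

Enumerate all n_i → n_f pairs with 1 ≤ n_f < n_i ≤ 6 and compute λ = 1240 / [13.6·1·(1/n_f² − 1/n_i²)].
Lines falling in [379, 419] nm: 6→2 (410.3 nm).

1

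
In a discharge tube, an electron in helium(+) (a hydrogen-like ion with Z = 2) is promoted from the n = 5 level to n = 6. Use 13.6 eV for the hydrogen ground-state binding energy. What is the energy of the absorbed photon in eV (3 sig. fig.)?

The Bohr energies scale as Z², so for Z = 2: E_n = −54.40/n² eV.
E_6 = −54.40/36 = −1.511 eV and E_5 = −54.40/25 = −2.176 eV.
The photon energy is |E_6 − E_5| = 0.665 eV.

0.665 eV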